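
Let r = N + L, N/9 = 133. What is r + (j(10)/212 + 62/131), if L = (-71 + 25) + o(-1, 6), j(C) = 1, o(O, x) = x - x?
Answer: 31978847/27772 ≈ 1151.5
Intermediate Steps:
o(O, x) = 0
N = 1197 (N = 9*133 = 1197)
L = -46 (L = (-71 + 25) + 0 = -46 + 0 = -46)
r = 1151 (r = 1197 - 46 = 1151)
r + (j(10)/212 + 62/131) = 1151 + (1/212 + 62/131) = 1151 + 13275/27772 = 31978847/27772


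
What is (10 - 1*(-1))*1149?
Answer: 12639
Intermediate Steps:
(10 - 1*(-1))*1149 = (10 + 1)*1149 = 11*1149 = 12639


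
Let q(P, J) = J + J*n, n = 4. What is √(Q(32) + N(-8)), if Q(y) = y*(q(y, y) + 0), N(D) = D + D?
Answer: 4*√319 ≈ 71.442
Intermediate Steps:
q(P, J) = 5*J (q(P, J) = J + J*4 = J + 4*J = 5*J)
N(D) = 2*D
Q(y) = 5*y² (Q(y) = y*(5*y + 0) = y*(5*y) = 5*y²)
√(Q(32) + N(-8)) = √(5*32² + 2*(-8)) = √(5*1024 - 16) = √(5120 - 16) = √5104 = 4*√319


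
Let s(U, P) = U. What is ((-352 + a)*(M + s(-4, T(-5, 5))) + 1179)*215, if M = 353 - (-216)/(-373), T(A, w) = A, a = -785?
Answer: -31675066350/373 ≈ -8.4920e+7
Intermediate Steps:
M = 131453/373 (M = 353 - (-216)*(-1)/373 = 353 - 1*216/373 = 353 - 216/373 = 131453/373 ≈ 352.42)
((-352 + a)*(M + s(-4, T(-5, 5))) + 1179)*215 = ((-352 - 785)*(131453/373 - 4) + 1179)*215 = (-1137*129961/373 + 1179)*215 = (-147765657/373 + 1179)*215 = -147325890/373*215 = -31675066350/373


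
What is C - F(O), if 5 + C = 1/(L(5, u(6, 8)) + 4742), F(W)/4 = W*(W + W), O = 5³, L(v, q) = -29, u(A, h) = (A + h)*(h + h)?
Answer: -589148564/4713 ≈ -1.2501e+5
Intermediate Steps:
u(A, h) = 2*h*(A + h) (u(A, h) = (A + h)*(2*h) = 2*h*(A + h))
O = 125
F(W) = 8*W² (F(W) = 4*(W*(W + W)) = 4*(W*(2*W)) = 4*(2*W²) = 8*W²)
C = -23564/4713 (C = -5 + 1/(-29 + 4742) = -5 + 1/4713 = -23564/4713 ≈ -4.9998)
C - F(O) = -23564/4713 - 8*125² = -23564/4713 - 8*15625 = -23564/4713 - 1*125000 = -23564/4713 - 125000 = -589148564/4713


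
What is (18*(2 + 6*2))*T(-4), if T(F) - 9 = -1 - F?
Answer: 3024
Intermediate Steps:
T(F) = 8 - F (T(F) = 9 + (-1 - F) = 8 - F)
(18*(2 + 6*2))*T(-4) = (18*(2 + 6*2))*(8 - 1*(-4)) = (18*(2 + 12))*(8 + 4) = (18*14)*12 = 252*12 = 3024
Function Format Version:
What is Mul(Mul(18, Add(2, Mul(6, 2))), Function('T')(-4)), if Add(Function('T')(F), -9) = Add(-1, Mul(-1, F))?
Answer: 3024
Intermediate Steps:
Function('T')(F) = Add(8, Mul(-1, F)) (Function('T')(F) = Add(9, Add(-1, Mul(-1, F))) = Add(8, Mul(-1, F)))
Mul(Mul(18, Add(2, Mul(6, 2))), Function('T')(-4)) = Mul(Mul(18, Add(2, Mul(6, 2))), Add(8, Mul(-1, -4))) = Mul(Mul(18, Add(2, 12)), Add(8, 4)) = Mul(Mul(18, 14), 12) = Mul(252, 12) = 3024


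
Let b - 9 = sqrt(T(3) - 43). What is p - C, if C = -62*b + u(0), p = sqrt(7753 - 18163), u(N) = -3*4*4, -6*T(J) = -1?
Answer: 606 + I*sqrt(10410) + 31*I*sqrt(1542)/3 ≈ 606.0 + 507.8*I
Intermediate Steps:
T(J) = 1/6 (T(J) = -1/6*(-1) = 1/6)
u(N) = -48 (u(N) = -12*4 = -48)
b = 9 + I*sqrt(1542)/6 (b = 9 + sqrt(1/6 - 43) = 9 + sqrt(-257/6) = 9 + I*sqrt(1542)/6 ≈ 9.0 + 6.5447*I)
p = I*sqrt(10410) (p = sqrt(-10410) = I*sqrt(10410) ≈ 102.03*I)
C = -606 - 31*I*sqrt(1542)/3 (C = -62*(9 + I*sqrt(1542)/6) - 48 = (-558 - 31*I*sqrt(1542)/3) - 48 = -606 - 31*I*sqrt(1542)/3 ≈ -606.0 - 405.77*I)
p - C = I*sqrt(10410) - (-606 - 31*I*sqrt(1542)/3) = I*sqrt(10410) + (606 + 31*I*sqrt(1542)/3) = 606 + I*sqrt(10410) + 31*I*sqrt(1542)/3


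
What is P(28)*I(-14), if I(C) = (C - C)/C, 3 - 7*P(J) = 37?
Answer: 0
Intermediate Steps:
P(J) = -34/7 (P(J) = 3/7 - 1/7*37 = 3/7 - 37/7 = -34/7)
I(C) = 0 (I(C) = 0/C = 0)
P(28)*I(-14) = -34/7*0 = 0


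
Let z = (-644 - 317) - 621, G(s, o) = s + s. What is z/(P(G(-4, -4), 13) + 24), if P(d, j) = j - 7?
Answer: -791/15 ≈ -52.733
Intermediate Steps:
G(s, o) = 2*s
P(d, j) = -7 + j
z = -1582 (z = -961 - 621 = -1582)
z/(P(G(-4, -4), 13) + 24) = -1582/((-7 + 13) + 24) = -1582/(6 + 24) = -1582/30 = -1582*1/30 = -791/15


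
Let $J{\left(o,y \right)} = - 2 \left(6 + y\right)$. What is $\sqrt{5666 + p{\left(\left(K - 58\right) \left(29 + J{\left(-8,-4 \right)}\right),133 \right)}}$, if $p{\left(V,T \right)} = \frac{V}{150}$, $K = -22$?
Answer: $\frac{\sqrt{50874}}{3} \approx 75.184$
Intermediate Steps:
$J{\left(o,y \right)} = -12 - 2 y$
$p{\left(V,T \right)} = \frac{V}{150}$ ($p{\left(V,T \right)} = V \frac{1}{150} = \frac{V}{150}$)
$\sqrt{5666 + p{\left(\left(K - 58\right) \left(29 + J{\left(-8,-4 \right)}\right),133 \right)}} = \sqrt{5666 + \frac{\left(-22 - 58\right) \left(29 - 4\right)}{150}} = \sqrt{5666 + \frac{\left(-80\right) \left(29 + \left(-12 + 8\right)\right)}{150}} = \sqrt{5666 + \frac{\left(-80\right) \left(29 - 4\right)}{150}} = \sqrt{5666 + \frac{\left(-80\right) 25}{150}} = \sqrt{5666 + \frac{1}{150} \left(-2000\right)} = \sqrt{5666 - \frac{40}{3}} = \sqrt{\frac{16958}{3}} = \frac{\sqrt{50874}}{3}$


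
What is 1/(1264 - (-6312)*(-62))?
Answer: -1/390080 ≈ -2.5636e-6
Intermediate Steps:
1/(1264 - (-6312)*(-62)) = 1/(1264 - 1578*248) = 1/(1264 - 391344) = 1/(-390080) = -1/390080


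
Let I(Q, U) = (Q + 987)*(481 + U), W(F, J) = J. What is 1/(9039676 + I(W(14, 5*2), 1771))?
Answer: 1/11284920 ≈ 8.8614e-8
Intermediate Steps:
I(Q, U) = (481 + U)*(987 + Q) (I(Q, U) = (987 + Q)*(481 + U) = (481 + U)*(987 + Q))
1/(9039676 + I(W(14, 5*2), 1771)) = 1/(9039676 + (474747 + 481*(5*2) + 987*1771 + (5*2)*1771)) = 1/(9039676 + (474747 + 481*10 + 1747977 + 10*1771)) = 1/(9039676 + (474747 + 4810 + 1747977 + 17710)) = 1/(9039676 + 2245244) = 1/11284920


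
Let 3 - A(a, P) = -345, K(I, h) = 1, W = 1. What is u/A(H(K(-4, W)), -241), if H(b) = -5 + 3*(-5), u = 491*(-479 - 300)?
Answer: -382489/348 ≈ -1099.1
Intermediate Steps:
u = -382489 (u = 491*(-779) = -382489)
H(b) = -20 (H(b) = -5 - 15 = -20)
A(a, P) = 348 (A(a, P) = 3 - 1*(-345) = 3 + 345 = 348)
u/A(H(K(-4, W)), -241) = -382489/348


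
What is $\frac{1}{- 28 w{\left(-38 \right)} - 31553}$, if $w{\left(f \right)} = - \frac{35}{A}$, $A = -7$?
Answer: $- \frac{1}{31693} \approx -3.1553 \cdot 10^{-5}$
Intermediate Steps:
$w{\left(f \right)} = 5$ ($w{\left(f \right)} = - \frac{35}{-7} = \left(-35\right) \left(- \frac{1}{7}\right) = 5$)
$\frac{1}{- 28 w{\left(-38 \right)} - 31553} = \frac{1}{\left(-28\right) 5 - 31553} = \frac{1}{-140 - 31553} = \frac{1}{-31693} = - \frac{1}{31693}$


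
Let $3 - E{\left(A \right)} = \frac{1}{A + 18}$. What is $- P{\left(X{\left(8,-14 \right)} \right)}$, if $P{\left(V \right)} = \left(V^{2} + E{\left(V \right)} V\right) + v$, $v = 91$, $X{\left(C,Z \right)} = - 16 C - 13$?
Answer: $- \frac{801462}{41} \approx -19548.0$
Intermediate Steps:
$E{\left(A \right)} = 3 - \frac{1}{18 + A}$ ($E{\left(A \right)} = 3 - \frac{1}{A + 18} = 3 - \frac{1}{18 + A}$)
$X{\left(C,Z \right)} = -13 - 16 C$
$P{\left(V \right)} = 91 + V^{2} + \frac{V \left(53 + 3 V\right)}{18 + V}$ ($P{\left(V \right)} = \left(V^{2} + \frac{53 + 3 V}{18 + V} V\right) + 91 = \left(V^{2} + \frac{V \left(53 + 3 V\right)}{18 + V}\right) + 91 = 91 + V^{2} + \frac{V \left(53 + 3 V\right)}{18 + V}$)
$- P{\left(X{\left(8,-14 \right)} \right)} = - \frac{1638 + \left(-13 - 128\right)^{3} + 21 \left(-13 - 128\right)^{2} + 144 \left(-13 - 128\right)}{18 - 141} = - \frac{1638 + \left(-141\right)^{3} + 21 \left(-141\right)^{2} + 144 \left(-141\right)}{18 - 141} = - \frac{1638 - 2803221 + 21 \cdot 19881 - 20304}{-123} = - \frac{\left(-1\right) \left(1638 - 2803221 + 417501 - 20304\right)}{123} = - \frac{\left(-1\right) \left(-2404386\right)}{123} = \left(-1\right) \frac{801462}{41} = - \frac{801462}{41}$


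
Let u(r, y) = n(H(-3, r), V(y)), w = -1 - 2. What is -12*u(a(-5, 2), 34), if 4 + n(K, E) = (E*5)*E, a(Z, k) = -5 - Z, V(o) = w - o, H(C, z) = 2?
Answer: -82092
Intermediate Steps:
w = -3
V(o) = -3 - o
n(K, E) = -4 + 5*E**2 (n(K, E) = -4 + (E*5)*E = -4 + (5*E)*E = -4 + 5*E**2)
u(r, y) = -4 + 5*(-3 - y)**2
-12*u(a(-5, 2), 34) = -12*(-4 + 5*(3 + 34)**2) = -12*(-4 + 5*37**2) = -12*(-4 + 5*1369) = -12*(-4 + 6845) = -12*6841 = -82092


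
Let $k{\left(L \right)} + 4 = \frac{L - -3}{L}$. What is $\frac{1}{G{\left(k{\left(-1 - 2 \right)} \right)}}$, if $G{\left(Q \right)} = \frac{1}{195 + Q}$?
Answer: $191$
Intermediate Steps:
$k{\left(L \right)} = -4 + \frac{3 + L}{L}$ ($k{\left(L \right)} = -4 + \frac{L - -3}{L} = -4 + \frac{L + 3}{L} = -4 + \frac{3 + L}{L}$)
$\frac{1}{G{\left(k{\left(-1 - 2 \right)} \right)}} = \frac{1}{\frac{1}{195 - \left(3 - \frac{3}{-1 - 2}\right)}} = \frac{1}{\frac{1}{195 - \left(3 - \frac{3}{-3}\right)}} = \frac{1}{\frac{1}{195 + \left(-3 + 3 \left(- \frac{1}{3}\right)\right)}} = \frac{1}{\frac{1}{195 - 4}} = \frac{1}{\frac{1}{191}} = 191$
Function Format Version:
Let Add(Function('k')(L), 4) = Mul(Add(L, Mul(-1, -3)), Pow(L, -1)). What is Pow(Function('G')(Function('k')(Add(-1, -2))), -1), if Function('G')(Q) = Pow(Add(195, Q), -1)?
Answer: 191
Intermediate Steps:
Function('k')(L) = Add(-4, Mul(Pow(L, -1), Add(3, L))) (Function('k')(L) = Add(-4, Mul(Add(L, Mul(-1, -3)), Pow(L, -1))) = Add(-4, Mul(Add(L, 3), Pow(L, -1))) = Add(-4, Mul(Add(3, L), Pow(L, -1))) = Add(-4, Mul(Pow(L, -1), Add(3, L))))
Pow(Function('G')(Function('k')(Add(-1, -2))), -1) = Pow(Pow(Add(195, Add(-3, Mul(3, Pow(Add(-1, -2), -1)))), -1), -1) = Pow(Pow(Add(195, Add(-3, Mul(3, Pow(-3, -1)))), -1), -1) = Pow(Pow(Add(195, Add(-3, Mul(3, Rational(-1, 3)))), -1), -1) = Pow(Pow(Add(195, Add(-3, -1)), -1), -1) = Pow(Pow(Add(195, -4), -1), -1) = Pow(Pow(191, -1), -1) = Pow(Rational(1, 191), -1) = 191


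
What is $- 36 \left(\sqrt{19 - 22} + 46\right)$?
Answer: $-1656 - 36 i \sqrt{3} \approx -1656.0 - 62.354 i$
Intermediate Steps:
$- 36 \left(\sqrt{19 - 22} + 46\right) = - 36 \left(\sqrt{-3} + 46\right) = - 36 \left(i \sqrt{3} + 46\right) = - 36 \left(46 + i \sqrt{3}\right) = -1656 - 36 i \sqrt{3}$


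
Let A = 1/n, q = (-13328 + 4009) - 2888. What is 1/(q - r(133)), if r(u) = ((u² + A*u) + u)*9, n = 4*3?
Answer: -4/690819 ≈ -5.7902e-6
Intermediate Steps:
q = -12207 (q = -9319 - 2888 = -12207)
n = 12
A = 1/12 ≈ 0.083333
r(u) = 9*u² + 39*u/4 (r(u) = ((u² + u/12) + u)*9 = (u² + 13*u/12)*9 = 9*u² + 39*u/4)
1/(q - r(133)) = 1/(-12207 - 3*133*(13 + 12*133)/4) = 1/(-12207 - 3*133*(13 + 1596)/4) = 1/(-12207 - 3*133*1609/4) = 1/(-12207 - 1*641991/4) = 1/(-12207 - 641991/4) = 1/(-690819/4) = -4/690819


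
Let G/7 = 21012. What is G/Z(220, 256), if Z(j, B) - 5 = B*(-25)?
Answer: -147084/6395 ≈ -23.000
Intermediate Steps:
G = 147084 (G = 7*21012 = 147084)
Z(j, B) = 5 - 25*B (Z(j, B) = 5 + B*(-25) = 5 - 25*B)
G/Z(220, 256) = 147084/(5 - 25*256) = 147084/(5 - 6400) = 147084/(-6395) = 147084*(-1/6395) = -147084/6395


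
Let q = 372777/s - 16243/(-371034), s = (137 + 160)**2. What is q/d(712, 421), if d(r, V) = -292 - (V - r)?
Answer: -1725255805/404056026 ≈ -4.2698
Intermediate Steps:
d(r, V) = -292 + r - V (d(r, V) = -292 + (r - V) = -292 + r - V)
s = 88209 (s = 297**2 = 88209)
q = 1725255805/404056026 (q = 372777/88209 - 16243/(-371034) = 372777*(1/88209) - 16243*(-1/371034) = 124259/29403 + 16243/371034 = 1725255805/404056026 ≈ 4.2698)
q/d(712, 421) = 1725255805/(404056026*(-292 + 712 - 1*421)) = 1725255805/(404056026*(-292 + 712 - 421)) = (1725255805/404056026)/(-1) = (1725255805/404056026)*(-1) = -1725255805/404056026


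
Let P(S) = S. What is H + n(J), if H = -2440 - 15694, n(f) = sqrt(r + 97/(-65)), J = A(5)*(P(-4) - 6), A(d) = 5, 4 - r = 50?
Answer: -18134 + 21*I*sqrt(455)/65 ≈ -18134.0 + 6.8915*I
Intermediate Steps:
r = -46 (r = 4 - 1*50 = 4 - 50 = -46)
J = -50 (J = 5*(-4 - 6) = 5*(-10) = -50)
n(f) = 21*I*sqrt(455)/65 (n(f) = sqrt(-46 + 97/(-65)) = sqrt(-46 + 97*(-1/65)) = sqrt(-46 - 97/65) = sqrt(-3087/65) = 21*I*sqrt(455)/65)
H = -18134
H + n(J) = -18134 + 21*I*sqrt(455)/65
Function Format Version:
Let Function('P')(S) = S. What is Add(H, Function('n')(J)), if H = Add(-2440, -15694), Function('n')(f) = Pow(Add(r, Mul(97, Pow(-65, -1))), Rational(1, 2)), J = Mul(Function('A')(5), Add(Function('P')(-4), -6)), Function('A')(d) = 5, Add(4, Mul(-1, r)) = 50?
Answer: Add(-18134, Mul(Rational(21, 65), I, Pow(455, Rational(1, 2)))) ≈ Add(-18134., Mul(6.8915, I))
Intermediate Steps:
r = -46 (r = Add(4, Mul(-1, 50)) = Add(4, -50) = -46)
J = -50 (J = Mul(5, Add(-4, -6)) = Mul(5, -10) = -50)
Function('n')(f) = Mul(Rational(21, 65), I, Pow(455, Rational(1, 2))) (Function('n')(f) = Pow(Add(-46, Mul(97, Pow(-65, -1))), Rational(1, 2)) = Pow(Add(-46, Mul(97, Rational(-1, 65))), Rational(1, 2)) = Pow(Add(-46, Rational(-97, 65)), Rational(1, 2)) = Pow(Rational(-3087, 65), Rational(1, 2)) = Mul(Rational(21, 65), I, Pow(455, Rational(1, 2))))
H = -18134
Add(H, Function('n')(J)) = Add(-18134, Mul(Rational(21, 65), I, Pow(455, Rational(1, 2))))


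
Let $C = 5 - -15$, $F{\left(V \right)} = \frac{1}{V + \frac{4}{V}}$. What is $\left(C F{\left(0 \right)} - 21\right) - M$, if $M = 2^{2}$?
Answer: $-25$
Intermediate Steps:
$M = 4$
$C = 20$ ($C = 5 + 15 = 20$)
$\left(C F{\left(0 \right)} - 21\right) - M = \left(20 \frac{0}{4 + 0^{2}} - 21\right) - 4 = \left(20 \frac{0}{4 + 0} - 21\right) - 4 = \left(20 \cdot \frac{0}{4} - 21\right) - 4 = \left(20 \cdot 0 \cdot \frac{1}{4} - 21\right) - 4 = \left(20 \cdot 0 - 21\right) - 4 = \left(0 - 21\right) - 4 = -21 - 4 = -25$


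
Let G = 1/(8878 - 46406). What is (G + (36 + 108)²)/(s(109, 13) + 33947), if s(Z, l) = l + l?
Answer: 778180607/1274938744 ≈ 0.61037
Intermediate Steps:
s(Z, l) = 2*l
G = -1/37528 (G = 1/(-37528) = -1/37528 ≈ -2.6647e-5)
(G + (36 + 108)²)/(s(109, 13) + 33947) = (-1/37528 + (36 + 108)²)/(2*13 + 33947) = (-1/37528 + 144²)/(26 + 33947) = (-1/37528 + 20736)/33973 = (778180607/37528)*(1/33973) = 778180607/1274938744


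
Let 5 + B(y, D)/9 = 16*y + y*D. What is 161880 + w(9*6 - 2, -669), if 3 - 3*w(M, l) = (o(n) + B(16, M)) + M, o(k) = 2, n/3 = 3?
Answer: 158614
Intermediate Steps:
n = 9 (n = 3*3 = 9)
B(y, D) = -45 + 144*y + 9*D*y (B(y, D) = -45 + 9*(16*y + y*D) = -45 + 9*(16*y + D*y) = -45 + (144*y + 9*D*y) = -45 + 144*y + 9*D*y)
w(M, l) = -2258/3 - 145*M/3 (w(M, l) = 1 - ((2 + (-45 + 144*16 + 9*M*16)) + M)/3 = 1 - ((2 + (-45 + 2304 + 144*M)) + M)/3 = 1 - ((2 + (2259 + 144*M)) + M)/3 = 1 - ((2261 + 144*M) + M)/3 = 1 - (2261 + 145*M)/3 = 1 + (-2261/3 - 145*M/3) = -2258/3 - 145*M/3)
161880 + w(9*6 - 2, -669) = 161880 + (-2258/3 - 145*(9*6 - 2)/3) = 161880 + (-2258/3 - 145*(54 - 2)/3) = 161880 + (-2258/3 - 145/3*52) = 161880 + (-2258/3 - 7540/3) = 161880 - 3266 = 158614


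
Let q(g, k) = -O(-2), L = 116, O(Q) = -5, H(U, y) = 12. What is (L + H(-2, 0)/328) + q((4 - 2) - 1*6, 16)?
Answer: 9925/82 ≈ 121.04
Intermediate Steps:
q(g, k) = 5 (q(g, k) = -1*(-5) = 5)
(L + H(-2, 0)/328) + q((4 - 2) - 1*6, 16) = (116 + 12/328) + 5 = (116 + 12*(1/328)) + 5 = (116 + 3/82) + 5 = 9515/82 + 5 = 9925/82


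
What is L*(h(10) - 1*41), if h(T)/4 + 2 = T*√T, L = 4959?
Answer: -242991 + 198360*√10 ≈ 3.8428e+5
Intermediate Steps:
h(T) = -8 + 4*T^(3/2) (h(T) = -8 + 4*(T*√T) = -8 + 4*T^(3/2))
L*(h(10) - 1*41) = 4959*((-8 + 4*10^(3/2)) - 1*41) = 4959*((-8 + 4*(10*√10)) - 41) = 4959*((-8 + 40*√10) - 41) = 4959*(-49 + 40*√10) = -242991 + 198360*√10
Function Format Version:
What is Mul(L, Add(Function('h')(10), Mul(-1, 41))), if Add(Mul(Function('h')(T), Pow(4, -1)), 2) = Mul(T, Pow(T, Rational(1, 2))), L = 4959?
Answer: Add(-242991, Mul(198360, Pow(10, Rational(1, 2)))) ≈ 3.8428e+5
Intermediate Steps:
Function('h')(T) = Add(-8, Mul(4, Pow(T, Rational(3, 2)))) (Function('h')(T) = Add(-8, Mul(4, Mul(T, Pow(T, Rational(1, 2))))) = Add(-8, Mul(4, Pow(T, Rational(3, 2)))))
Mul(L, Add(Function('h')(10), Mul(-1, 41))) = Mul(4959, Add(Add(-8, Mul(4, Pow(10, Rational(3, 2)))), Mul(-1, 41))) = Mul(4959, Add(Add(-8, Mul(4, Mul(10, Pow(10, Rational(1, 2))))), -41)) = Mul(4959, Add(Add(-8, Mul(40, Pow(10, Rational(1, 2)))), -41)) = Mul(4959, Add(-49, Mul(40, Pow(10, Rational(1, 2))))) = Add(-242991, Mul(198360, Pow(10, Rational(1, 2))))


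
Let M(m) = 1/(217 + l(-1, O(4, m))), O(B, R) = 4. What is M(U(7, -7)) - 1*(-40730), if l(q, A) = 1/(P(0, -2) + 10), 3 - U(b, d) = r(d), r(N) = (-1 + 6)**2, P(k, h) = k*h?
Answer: 88424840/2171 ≈ 40730.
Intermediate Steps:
P(k, h) = h*k
r(N) = 25 (r(N) = 5**2 = 25)
U(b, d) = -22 (U(b, d) = 3 - 1*25 = 3 - 25 = -22)
l(q, A) = 1/10 (l(q, A) = 1/(-2*0 + 10) = 1/(0 + 10) = 1/10)
M(m) = 10/2171 (M(m) = 1/(217 + 1/10) = 1/(2171/10) = 10/2171)
M(U(7, -7)) - 1*(-40730) = 10/2171 - 1*(-40730) = 10/2171 + 40730 = 88424840/2171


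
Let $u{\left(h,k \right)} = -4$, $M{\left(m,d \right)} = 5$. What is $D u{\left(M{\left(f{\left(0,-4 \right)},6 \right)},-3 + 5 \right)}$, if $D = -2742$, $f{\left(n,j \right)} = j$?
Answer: $10968$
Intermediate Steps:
$D u{\left(M{\left(f{\left(0,-4 \right)},6 \right)},-3 + 5 \right)} = \left(-2742\right) \left(-4\right) = 10968$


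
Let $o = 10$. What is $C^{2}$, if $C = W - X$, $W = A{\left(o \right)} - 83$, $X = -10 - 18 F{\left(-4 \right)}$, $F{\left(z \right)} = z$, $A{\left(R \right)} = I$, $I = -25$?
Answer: $28900$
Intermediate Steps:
$A{\left(R \right)} = -25$
$X = 62$ ($X = -10 - -72 = -10 + 72 = 62$)
$W = -108$ ($W = -25 - 83 = -108$)
$C = -170$ ($C = -108 - 62 = -170$)
$C^{2} = \left(-170\right)^{2} = 28900$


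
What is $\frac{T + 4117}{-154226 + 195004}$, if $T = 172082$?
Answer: $\frac{176199}{40778} \approx 4.3209$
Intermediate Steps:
$\frac{T + 4117}{-154226 + 195004} = \frac{172082 + 4117}{-154226 + 195004} = \frac{176199}{40778}$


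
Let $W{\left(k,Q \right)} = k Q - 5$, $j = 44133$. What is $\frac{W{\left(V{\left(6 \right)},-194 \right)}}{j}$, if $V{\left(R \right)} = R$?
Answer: $- \frac{1169}{44133} \approx -0.026488$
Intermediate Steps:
$W{\left(k,Q \right)} = -5 + Q k$ ($W{\left(k,Q \right)} = Q k - 5 = -5 + Q k$)
$\frac{W{\left(V{\left(6 \right)},-194 \right)}}{j} = \frac{-5 - 1164}{44133} = \left(-5 - 1164\right) \frac{1}{44133} = \left(-1169\right) \frac{1}{44133} = - \frac{1169}{44133}$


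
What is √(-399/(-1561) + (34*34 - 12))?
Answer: √56902687/223 ≈ 33.827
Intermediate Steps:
√(-399/(-1561) + (34*34 - 12)) = √(-399*(-1/1561) + (1156 - 12)) = √(57/223 + 1144) = √(255169/223) = √56902687/223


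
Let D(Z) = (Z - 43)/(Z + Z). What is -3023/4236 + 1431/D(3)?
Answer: -2280701/10590 ≈ -215.36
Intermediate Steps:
D(Z) = (-43 + Z)/(2*Z) (D(Z) = (-43 + Z)/((2*Z)) = (-43 + Z)*(1/(2*Z)) = (-43 + Z)/(2*Z))
-3023/4236 + 1431/D(3) = -3023/4236 + 1431/(((1/2)*(-43 + 3)/3)) = -3023*1/4236 + 1431/(((1/2)*(1/3)*(-40))) = -3023/4236 + 1431/(-20/3) = -3023/4236 + 1431*(-3/20) = -3023/4236 - 4293/20 = -2280701/10590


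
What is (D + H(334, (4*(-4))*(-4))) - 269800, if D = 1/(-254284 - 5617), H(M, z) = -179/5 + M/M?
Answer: -350651671779/1299505 ≈ -2.6984e+5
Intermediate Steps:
H(M, z) = -174/5 (H(M, z) = -179*1/5 + 1 = -179/5 + 1 = -174/5)
D = -1/259901 (D = 1/(-259901) = -1/259901 ≈ -3.8476e-6)
(D + H(334, (4*(-4))*(-4))) - 269800 = (-1/259901 - 174/5) - 269800 = -45222779/1299505 - 269800 = -350651671779/1299505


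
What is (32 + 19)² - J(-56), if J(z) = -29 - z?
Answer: 2574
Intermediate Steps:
(32 + 19)² - J(-56) = (32 + 19)² - (-29 - 1*(-56)) = 51² - (-29 + 56) = 2601 - 1*27 = 2601 - 27 = 2574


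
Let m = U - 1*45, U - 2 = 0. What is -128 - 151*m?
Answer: 6365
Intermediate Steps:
U = 2 (U = 2 + 0 = 2)
m = -43 (m = 2 - 1*45 = 2 - 45 = -43)
-128 - 151*m = -128 - 151*(-43) = -128 + 6493 = 6365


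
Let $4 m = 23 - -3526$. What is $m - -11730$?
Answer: $\frac{50469}{4} \approx 12617.0$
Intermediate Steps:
$m = \frac{3549}{4}$ ($m = \frac{23 - -3526}{4} = \frac{23 + 3526}{4} = \frac{1}{4} \cdot 3549 = \frac{3549}{4} \approx 887.25$)
$m - -11730 = \frac{3549}{4} - -11730 = \frac{3549}{4} + 11730 = \frac{50469}{4}$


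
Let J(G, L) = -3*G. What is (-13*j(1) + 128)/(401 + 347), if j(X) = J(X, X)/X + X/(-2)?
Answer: 347/1496 ≈ 0.23195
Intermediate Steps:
j(X) = -3 - X/2 (j(X) = (-3*X)/X + X/(-2) = -3 + X*(-½) = -3 - X/2)
(-13*j(1) + 128)/(401 + 347) = (-13*(-3 - ½*1) + 128)/(401 + 347) = (-13*(-3 - ½) + 128)/748 = (-13*(-7/2) + 128)*(1/748) = (91/2 + 128)*(1/748) = (347/2)*(1/748) = 347/1496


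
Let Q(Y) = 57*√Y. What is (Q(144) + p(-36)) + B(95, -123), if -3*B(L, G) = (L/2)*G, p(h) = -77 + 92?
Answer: 5293/2 ≈ 2646.5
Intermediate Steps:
p(h) = 15
B(L, G) = -G*L/6 (B(L, G) = -L/2*G/3 = -G*L/6)
(Q(144) + p(-36)) + B(95, -123) = (57*√144 + 15) - ⅙*(-123)*95 = (57*12 + 15) + 3895/2 = (684 + 15) + 3895/2 = 699 + 3895/2 = 5293/2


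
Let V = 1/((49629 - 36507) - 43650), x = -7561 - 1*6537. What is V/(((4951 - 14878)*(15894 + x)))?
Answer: 1/544280414976 ≈ 1.8373e-12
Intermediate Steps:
x = -14098 (x = -7561 - 6537 = -14098)
V = -1/30528 (V = 1/(13122 - 43650) = 1/(-30528) = -1/30528 ≈ -3.2757e-5)
V/(((4951 - 14878)*(15894 + x))) = -1/((4951 - 14878)*(15894 - 14098))/30528 = -1/(30528*((-9927*1796))) = -1/30528/(-17828892) = -1/30528*(-1/17828892) = 1/544280414976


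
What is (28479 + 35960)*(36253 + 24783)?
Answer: 3933098804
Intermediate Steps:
(28479 + 35960)*(36253 + 24783) = 64439*61036 = 3933098804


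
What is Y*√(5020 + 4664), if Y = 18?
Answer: 108*√269 ≈ 1771.3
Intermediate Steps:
Y*√(5020 + 4664) = 18*√(5020 + 4664) = 18*√9684 = 18*(6*√269) = 108*√269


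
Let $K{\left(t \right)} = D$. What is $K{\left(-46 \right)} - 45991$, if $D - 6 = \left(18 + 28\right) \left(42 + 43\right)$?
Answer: $-42075$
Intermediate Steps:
$D = 3916$ ($D = 6 + \left(18 + 28\right) \left(42 + 43\right) = 6 + 46 \cdot 85 = 6 + 3910 = 3916$)
$K{\left(t \right)} = 3916$
$K{\left(-46 \right)} - 45991 = 3916 - 45991 = -42075$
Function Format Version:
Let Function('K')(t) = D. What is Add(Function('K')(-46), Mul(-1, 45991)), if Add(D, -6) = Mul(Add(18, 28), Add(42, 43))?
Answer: -42075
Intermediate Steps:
D = 3916 (D = Add(6, Mul(Add(18, 28), Add(42, 43))) = Add(6, Mul(46, 85)) = Add(6, 3910) = 3916)
Function('K')(t) = 3916
Add(Function('K')(-46), Mul(-1, 45991)) = Add(3916, Mul(-1, 45991)) = Add(3916, -45991) = -42075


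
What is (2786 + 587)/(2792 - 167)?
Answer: 3373/2625 ≈ 1.2850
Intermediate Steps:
(2786 + 587)/(2792 - 167) = 3373/2625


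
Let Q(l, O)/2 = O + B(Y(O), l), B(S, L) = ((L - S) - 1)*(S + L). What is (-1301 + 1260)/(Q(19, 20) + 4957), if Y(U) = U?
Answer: -41/4841 ≈ -0.0084693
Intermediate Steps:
B(S, L) = (L + S)*(-1 + L - S) (B(S, L) = (-1 + L - S)*(L + S) = (L + S)*(-1 + L - S))
Q(l, O) = -2*l - 2*O**2 + 2*l**2 (Q(l, O) = 2*(O + (l**2 - l - O - O**2)) = 2*(O + (l**2 - O - l - O**2)) = 2*(l**2 - l - O**2) = -2*l - 2*O**2 + 2*l**2)
(-1301 + 1260)/(Q(19, 20) + 4957) = (-1301 + 1260)/((-2*19 - 2*20**2 + 2*19**2) + 4957) = -41/((-38 - 2*400 + 2*361) + 4957) = -41/((-38 - 800 + 722) + 4957) = -41/(-116 + 4957) = -41/4841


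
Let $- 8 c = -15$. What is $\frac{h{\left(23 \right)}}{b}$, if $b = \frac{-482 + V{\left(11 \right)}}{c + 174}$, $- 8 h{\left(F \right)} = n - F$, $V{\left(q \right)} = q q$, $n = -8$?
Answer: $- \frac{43617}{23104} \approx -1.8879$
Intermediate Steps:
$c = \frac{15}{8}$ ($c = \left(- \frac{1}{8}\right) \left(-15\right) = \frac{15}{8} \approx 1.875$)
$V{\left(q \right)} = q^{2}$
$h{\left(F \right)} = 1 + \frac{F}{8}$ ($h{\left(F \right)} = - \frac{-8 - F}{8} = 1 + \frac{F}{8}$)
$b = - \frac{2888}{1407}$ ($b = \frac{-482 + 11^{2}}{\frac{15}{8} + 174} = \frac{-482 + 121}{\frac{1407}{8}} = \left(-361\right) \frac{8}{1407} = - \frac{2888}{1407} \approx -2.0526$)
$\frac{h{\left(23 \right)}}{b} = \frac{1 + \frac{1}{8} \cdot 23}{- \frac{2888}{1407}} = \left(1 + \frac{23}{8}\right) \left(- \frac{1407}{2888}\right) = \frac{31}{8} \left(- \frac{1407}{2888}\right) = - \frac{43617}{23104}$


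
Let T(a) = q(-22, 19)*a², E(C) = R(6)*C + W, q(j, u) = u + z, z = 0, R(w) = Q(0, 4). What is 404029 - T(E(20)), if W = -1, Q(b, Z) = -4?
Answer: 279370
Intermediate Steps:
R(w) = -4
q(j, u) = u (q(j, u) = u + 0 = u)
E(C) = -1 - 4*C (E(C) = -4*C - 1 = -1 - 4*C)
T(a) = 19*a²
404029 - T(E(20)) = 404029 - 19*(-1 - 4*20)² = 404029 - 19*(-1 - 80)² = 404029 - 19*(-81)² = 404029 - 19*6561 = 404029 - 1*124659 = 404029 - 124659 = 279370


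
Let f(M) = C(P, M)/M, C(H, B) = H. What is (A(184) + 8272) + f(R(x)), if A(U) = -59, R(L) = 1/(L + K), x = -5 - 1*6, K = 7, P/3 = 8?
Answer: 8117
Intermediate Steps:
P = 24 (P = 3*8 = 24)
x = -11 (x = -5 - 6 = -11)
R(L) = 1/(7 + L) (R(L) = 1/(L + 7) = 1/(7 + L))
f(M) = 24/M
(A(184) + 8272) + f(R(x)) = (-59 + 8272) + 24/(1/(7 - 11)) = 8213 + 24/(1/(-4)) = 8213 + 24/(-1/4) = 8213 + 24*(-4) = 8213 - 96 = 8117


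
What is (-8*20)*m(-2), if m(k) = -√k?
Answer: 160*I*√2 ≈ 226.27*I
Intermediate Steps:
(-8*20)*m(-2) = (-8*20)*(-√(-2)) = -(-160)*I*√2 = 160*I*√2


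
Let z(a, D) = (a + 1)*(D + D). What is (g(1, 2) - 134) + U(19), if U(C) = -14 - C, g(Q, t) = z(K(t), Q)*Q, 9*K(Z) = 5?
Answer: -1475/9 ≈ -163.89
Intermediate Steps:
K(Z) = 5/9 (K(Z) = (⅑)*5 = 5/9)
z(a, D) = 2*D*(1 + a) (z(a, D) = (1 + a)*(2*D) = 2*D*(1 + a))
g(Q, t) = 28*Q²/9 (g(Q, t) = (2*Q*(1 + 5/9))*Q = (2*Q*(14/9))*Q = (28*Q/9)*Q = 28*Q²/9)
(g(1, 2) - 134) + U(19) = ((28/9)*1² - 134) + (-14 - 1*19) = ((28/9)*1 - 134) + (-14 - 19) = (28/9 - 134) - 33 = -1178/9 - 33 = -1475/9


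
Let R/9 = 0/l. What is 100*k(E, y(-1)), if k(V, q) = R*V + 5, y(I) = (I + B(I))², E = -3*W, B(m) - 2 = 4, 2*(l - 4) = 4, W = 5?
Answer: 500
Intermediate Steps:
l = 6 (l = 4 + (½)*4 = 4 + 2 = 6)
B(m) = 6 (B(m) = 2 + 4 = 6)
E = -15 (E = -3*5 = -15)
y(I) = (6 + I)² (y(I) = (I + 6)² = (6 + I)²)
R = 0 (R = 9*(0/6) = 9*(0*(⅙)) = 9*0 = 0)
k(V, q) = 5 (k(V, q) = 0*V + 5 = 0 + 5 = 5)
100*k(E, y(-1)) = 100*5 = 500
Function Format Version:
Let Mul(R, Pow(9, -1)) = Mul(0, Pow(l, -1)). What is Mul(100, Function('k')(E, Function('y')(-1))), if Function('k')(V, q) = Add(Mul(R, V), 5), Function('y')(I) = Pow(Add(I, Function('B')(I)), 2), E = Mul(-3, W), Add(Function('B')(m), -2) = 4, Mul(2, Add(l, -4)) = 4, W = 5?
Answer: 500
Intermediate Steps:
l = 6 (l = Add(4, Mul(Rational(1, 2), 4)) = Add(4, 2) = 6)
Function('B')(m) = 6 (Function('B')(m) = Add(2, 4) = 6)
E = -15 (E = Mul(-3, 5) = -15)
Function('y')(I) = Pow(Add(6, I), 2) (Function('y')(I) = Pow(Add(I, 6), 2) = Pow(Add(6, I), 2))
R = 0 (R = Mul(9, Mul(0, Pow(6, -1))) = Mul(9, Mul(0, Rational(1, 6))) = Mul(9, 0) = 0)
Function('k')(V, q) = 5 (Function('k')(V, q) = Add(Mul(0, V), 5) = Add(0, 5) = 5)
Mul(100, Function('k')(E, Function('y')(-1))) = Mul(100, 5) = 500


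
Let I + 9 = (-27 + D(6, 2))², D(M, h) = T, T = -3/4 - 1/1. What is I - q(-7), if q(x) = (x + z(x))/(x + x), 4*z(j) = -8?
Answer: 91495/112 ≈ 816.92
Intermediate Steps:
z(j) = -2 (z(j) = (¼)*(-8) = -2)
T = -7/4 (T = -3*¼ - 1*1 = -¾ - 1 = -7/4 ≈ -1.7500)
D(M, h) = -7/4
I = 13081/16 (I = -9 + (-27 - 7/4)² = -9 + (-115/4)² = -9 + 13225/16 = 13081/16 ≈ 817.56)
q(x) = (-2 + x)/(2*x) (q(x) = (x - 2)/(x + x) = (-2 + x)/((2*x)) = (-2 + x)*(1/(2*x)) = (-2 + x)/(2*x))
I - q(-7) = 13081/16 - (-2 - 7)/(2*(-7)) = 13081/16 - (-1)*(-9)/(2*7) = 13081/16 - 1*9/14 = 13081/16 - 9/14 = 91495/112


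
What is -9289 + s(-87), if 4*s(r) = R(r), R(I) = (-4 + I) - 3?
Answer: -18625/2 ≈ -9312.5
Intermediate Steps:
R(I) = -7 + I
s(r) = -7/4 + r/4 (s(r) = (-7 + r)/4 = -7/4 + r/4)
-9289 + s(-87) = -9289 + (-7/4 + (1/4)*(-87)) = -9289 + (-7/4 - 87/4) = -9289 - 47/2 = -18625/2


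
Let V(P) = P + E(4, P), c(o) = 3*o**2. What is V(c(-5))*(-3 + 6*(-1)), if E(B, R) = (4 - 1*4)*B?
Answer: -675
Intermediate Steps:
E(B, R) = 0 (E(B, R) = (4 - 4)*B = 0*B = 0)
V(P) = P (V(P) = P + 0 = P)
V(c(-5))*(-3 + 6*(-1)) = (3*(-5)**2)*(-3 + 6*(-1)) = (3*25)*(-3 - 6) = 75*(-9) = -675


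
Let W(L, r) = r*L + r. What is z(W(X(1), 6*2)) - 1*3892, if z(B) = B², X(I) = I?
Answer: -3316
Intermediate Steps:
W(L, r) = r + L*r (W(L, r) = L*r + r = r + L*r)
z(W(X(1), 6*2)) - 1*3892 = ((6*2)*(1 + 1))² - 1*3892 = (12*2)² - 3892 = 24² - 3892 = 576 - 3892 = -3316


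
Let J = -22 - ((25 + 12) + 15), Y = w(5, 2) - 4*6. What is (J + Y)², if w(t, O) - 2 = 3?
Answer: 8649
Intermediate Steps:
w(t, O) = 5 (w(t, O) = 2 + 3 = 5)
Y = -19 (Y = 5 - 4*6 = 5 - 24 = -19)
J = -74 (J = -22 - (37 + 15) = -22 - 1*52 = -22 - 52 = -74)
(J + Y)² = (-74 - 19)² = (-93)² = 8649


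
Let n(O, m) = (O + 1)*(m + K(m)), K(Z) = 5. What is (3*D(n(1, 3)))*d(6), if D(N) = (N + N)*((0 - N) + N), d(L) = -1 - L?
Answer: 0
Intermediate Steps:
n(O, m) = (1 + O)*(5 + m) (n(O, m) = (O + 1)*(m + 5) = (1 + O)*(5 + m))
D(N) = 0 (D(N) = (2*N)*(-N + N) = (2*N)*0 = 0)
(3*D(n(1, 3)))*d(6) = (3*0)*(-1 - 1*6) = 0*(-1 - 6) = 0*(-7) = 0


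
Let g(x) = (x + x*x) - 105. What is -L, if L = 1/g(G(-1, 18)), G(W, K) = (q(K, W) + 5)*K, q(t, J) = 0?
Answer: -1/8085 ≈ -0.00012369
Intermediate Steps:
G(W, K) = 5*K (G(W, K) = (0 + 5)*K = 5*K)
g(x) = -105 + x + x**2 (g(x) = (x + x**2) - 105 = -105 + x + x**2)
L = 1/8085 (L = 1/(-105 + 5*18 + (5*18)**2) = 1/(-105 + 90 + 90**2) = 1/(-105 + 90 + 8100) = 1/8085 ≈ 0.00012369)
-L = -1*1/8085 = -1/8085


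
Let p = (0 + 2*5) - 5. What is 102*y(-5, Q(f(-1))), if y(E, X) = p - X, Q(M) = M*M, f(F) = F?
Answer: 408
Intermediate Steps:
Q(M) = M²
p = 5 (p = (0 + 10) - 5 = 10 - 5 = 5)
y(E, X) = 5 - X
102*y(-5, Q(f(-1))) = 102*(5 - 1*(-1)²) = 102*(5 - 1*1) = 102*(5 - 1) = 102*4 = 408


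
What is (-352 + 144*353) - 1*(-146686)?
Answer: 197166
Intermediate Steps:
(-352 + 144*353) - 1*(-146686) = (-352 + 50832) + 146686 = 50480 + 146686 = 197166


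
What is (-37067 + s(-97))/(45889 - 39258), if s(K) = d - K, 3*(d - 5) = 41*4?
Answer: -110731/19893 ≈ -5.5663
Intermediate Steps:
d = 179/3 (d = 5 + (41*4)/3 = 5 + (⅓)*164 = 5 + 164/3 = 179/3 ≈ 59.667)
s(K) = 179/3 - K
(-37067 + s(-97))/(45889 - 39258) = (-37067 + (179/3 - 1*(-97)))/(45889 - 39258) = (-37067 + (179/3 + 97))/6631 = (-37067 + 470/3)*(1/6631) = -110731/3*1/6631 = -110731/19893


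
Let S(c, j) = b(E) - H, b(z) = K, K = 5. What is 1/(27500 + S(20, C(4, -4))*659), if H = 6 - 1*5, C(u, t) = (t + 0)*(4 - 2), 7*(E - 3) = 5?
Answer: 1/30136 ≈ 3.3183e-5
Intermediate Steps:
E = 26/7 (E = 3 + (1/7)*5 = 3 + 5/7 = 26/7 ≈ 3.7143)
b(z) = 5
C(u, t) = 2*t (C(u, t) = t*2 = 2*t)
H = 1 (H = 6 - 5 = 1)
S(c, j) = 4 (S(c, j) = 5 - 1*1 = 5 - 1 = 4)
1/(27500 + S(20, C(4, -4))*659) = 1/(27500 + 4*659) = 1/(27500 + 2636) = 1/30136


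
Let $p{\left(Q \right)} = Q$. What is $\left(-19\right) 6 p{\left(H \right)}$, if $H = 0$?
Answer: $0$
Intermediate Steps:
$\left(-19\right) 6 p{\left(H \right)} = \left(-19\right) 6 \cdot 0 = \left(-114\right) 0 = 0$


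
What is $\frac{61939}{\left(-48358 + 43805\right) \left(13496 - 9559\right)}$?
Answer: $- \frac{61939}{17925161} \approx -0.0034554$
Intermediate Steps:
$\frac{61939}{\left(-48358 + 43805\right) \left(13496 - 9559\right)} = \frac{61939}{\left(-4553\right) 3937} = \frac{61939}{-17925161} = 61939 \left(- \frac{1}{17925161}\right) = - \frac{61939}{17925161}$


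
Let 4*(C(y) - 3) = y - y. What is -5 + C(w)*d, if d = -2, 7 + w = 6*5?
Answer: -11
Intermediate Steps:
w = 23 (w = -7 + 6*5 = -7 + 30 = 23)
C(y) = 3 (C(y) = 3 + (y - y)/4 = 3 + (¼)*0 = 3 + 0 = 3)
-5 + C(w)*d = -5 + 3*(-2) = -5 - 6 = -11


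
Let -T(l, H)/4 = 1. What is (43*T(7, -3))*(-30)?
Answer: 5160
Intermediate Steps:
T(l, H) = -4 (T(l, H) = -4*1 = -4)
(43*T(7, -3))*(-30) = (43*(-4))*(-30) = -172*(-30) = 5160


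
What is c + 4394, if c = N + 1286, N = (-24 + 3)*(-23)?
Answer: 6163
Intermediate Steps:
N = 483 (N = -21*(-23) = 483)
c = 1769 (c = 483 + 1286 = 1769)
c + 4394 = 1769 + 4394 = 6163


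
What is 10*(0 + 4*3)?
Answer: 120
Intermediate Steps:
10*(0 + 4*3) = 10*(0 + 12) = 10*12 = 120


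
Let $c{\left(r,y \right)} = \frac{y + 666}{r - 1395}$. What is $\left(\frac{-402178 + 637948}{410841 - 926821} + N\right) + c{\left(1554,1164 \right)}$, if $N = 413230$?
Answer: $\frac{1130087826819}{2734694} \approx 4.1324 \cdot 10^{5}$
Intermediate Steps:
$c{\left(r,y \right)} = \frac{666 + y}{-1395 + r}$
$\left(\frac{-402178 + 637948}{410841 - 926821} + N\right) + c{\left(1554,1164 \right)} = \left(\frac{-402178 + 637948}{410841 - 926821} + 413230\right) + \frac{666 + 1164}{-1395 + 1554} = \left(\frac{235770}{-515980} + 413230\right) + \frac{1}{159} \cdot 1830 = \left(235770 \left(- \frac{1}{515980}\right) + 413230\right) + \frac{1}{159} \cdot 1830 = \left(- \frac{23577}{51598} + 413230\right) + \frac{610}{53} = \frac{21321817963}{51598} + \frac{610}{53} = \frac{1130087826819}{2734694}$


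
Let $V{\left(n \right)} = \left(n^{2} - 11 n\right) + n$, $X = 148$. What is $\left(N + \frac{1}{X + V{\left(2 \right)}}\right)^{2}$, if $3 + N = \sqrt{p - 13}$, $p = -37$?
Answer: $- \frac{715175}{17424} - \frac{1975 i \sqrt{2}}{66} \approx -41.045 - 42.319 i$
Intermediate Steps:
$V{\left(n \right)} = n^{2} - 10 n$
$N = -3 + 5 i \sqrt{2}$ ($N = -3 + \sqrt{-37 - 13} = -3 + \sqrt{-50} = -3 + 5 i \sqrt{2} \approx -3.0 + 7.0711 i$)
$\left(N + \frac{1}{X + V{\left(2 \right)}}\right)^{2} = \left(\left(-3 + 5 i \sqrt{2}\right) + \frac{1}{148 + 2 \left(-10 + 2\right)}\right)^{2} = \left(\left(-3 + 5 i \sqrt{2}\right) + \frac{1}{148 + 2 \left(-8\right)}\right)^{2} = \left(\left(-3 + 5 i \sqrt{2}\right) + \frac{1}{148 - 16}\right)^{2} = \left(\left(-3 + 5 i \sqrt{2}\right) + \frac{1}{132}\right)^{2} = \left(- \frac{395}{132} + 5 i \sqrt{2}\right)^{2}$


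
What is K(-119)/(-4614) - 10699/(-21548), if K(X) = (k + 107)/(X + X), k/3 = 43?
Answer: 2938499899/5915637084 ≈ 0.49673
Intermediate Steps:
k = 129 (k = 3*43 = 129)
K(X) = 118/X (K(X) = (129 + 107)/(X + X) = 236/((2*X)) = 236*(1/(2*X)) = 118/X)
K(-119)/(-4614) - 10699/(-21548) = (118/(-119))/(-4614) - 10699/(-21548) = (118*(-1/119))*(-1/4614) - 10699*(-1/21548) = -118/119*(-1/4614) + 10699/21548 = 59/274533 + 10699/21548 = 2938499899/5915637084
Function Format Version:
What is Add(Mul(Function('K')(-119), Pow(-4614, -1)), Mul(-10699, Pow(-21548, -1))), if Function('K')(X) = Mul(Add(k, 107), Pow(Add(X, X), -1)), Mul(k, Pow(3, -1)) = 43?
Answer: Rational(2938499899, 5915637084) ≈ 0.49673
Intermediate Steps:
k = 129 (k = Mul(3, 43) = 129)
Function('K')(X) = Mul(118, Pow(X, -1)) (Function('K')(X) = Mul(Add(129, 107), Pow(Add(X, X), -1)) = Mul(236, Pow(Mul(2, X), -1)) = Mul(236, Mul(Rational(1, 2), Pow(X, -1))) = Mul(118, Pow(X, -1)))
Add(Mul(Function('K')(-119), Pow(-4614, -1)), Mul(-10699, Pow(-21548, -1))) = Add(Mul(Mul(118, Pow(-119, -1)), Pow(-4614, -1)), Mul(-10699, Pow(-21548, -1))) = Add(Mul(Mul(118, Rational(-1, 119)), Rational(-1, 4614)), Mul(-10699, Rational(-1, 21548))) = Add(Mul(Rational(-118, 119), Rational(-1, 4614)), Rational(10699, 21548)) = Add(Rational(59, 274533), Rational(10699, 21548)) = Rational(2938499899, 5915637084)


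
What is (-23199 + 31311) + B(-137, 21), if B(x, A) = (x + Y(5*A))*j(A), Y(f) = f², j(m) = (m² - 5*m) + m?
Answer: 3895128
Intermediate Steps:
j(m) = m² - 4*m
B(x, A) = A*(-4 + A)*(x + 25*A²) (B(x, A) = (x + (5*A)²)*(A*(-4 + A)) = (x + 25*A²)*(A*(-4 + A)) = A*(-4 + A)*(x + 25*A²))
(-23199 + 31311) + B(-137, 21) = (-23199 + 31311) + 21*(-4 + 21)*(-137 + 25*21²) = 8112 + 21*17*(-137 + 25*441) = 8112 + 21*17*(-137 + 11025) = 8112 + 21*17*10888 = 8112 + 3887016 = 3895128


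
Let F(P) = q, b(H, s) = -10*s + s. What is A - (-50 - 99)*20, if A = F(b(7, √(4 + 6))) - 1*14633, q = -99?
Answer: -11752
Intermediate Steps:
b(H, s) = -9*s
F(P) = -99
A = -14732 (A = -99 - 1*14633 = -99 - 14633 = -14732)
A - (-50 - 99)*20 = -14732 - (-50 - 99)*20 = -14732 - (-149)*20 = -14732 - 1*(-2980) = -14732 + 2980 = -11752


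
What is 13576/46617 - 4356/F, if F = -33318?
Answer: 4045610/9587563 ≈ 0.42196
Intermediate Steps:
13576/46617 - 4356/F = 13576/46617 - 4356/(-33318) = 13576*(1/46617) - 4356*(-1/33318) = 13576/46617 + 242/1851 = 4045610/9587563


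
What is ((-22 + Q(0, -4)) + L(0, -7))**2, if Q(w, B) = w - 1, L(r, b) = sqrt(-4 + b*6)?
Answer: (23 - I*sqrt(46))**2 ≈ 483.0 - 311.99*I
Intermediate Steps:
L(r, b) = sqrt(-4 + 6*b)
Q(w, B) = -1 + w
((-22 + Q(0, -4)) + L(0, -7))**2 = ((-22 + (-1 + 0)) + sqrt(-4 + 6*(-7)))**2 = ((-22 - 1) + sqrt(-4 - 42))**2 = (-23 + sqrt(-46))**2 = (-23 + I*sqrt(46))**2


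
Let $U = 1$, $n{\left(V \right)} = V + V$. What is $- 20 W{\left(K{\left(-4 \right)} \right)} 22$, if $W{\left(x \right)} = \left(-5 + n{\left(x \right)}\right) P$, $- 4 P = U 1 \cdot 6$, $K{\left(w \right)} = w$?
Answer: $-8580$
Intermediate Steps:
$n{\left(V \right)} = 2 V$
$P = - \frac{3}{2}$ ($P = - \frac{1 \cdot 1 \cdot 6}{4} = - \frac{1 \cdot 6}{4} = \left(- \frac{1}{4}\right) 6 = - \frac{3}{2} \approx -1.5$)
$W{\left(x \right)} = \frac{15}{2} - 3 x$ ($W{\left(x \right)} = \left(-5 + 2 x\right) \left(- \frac{3}{2}\right) = \frac{15}{2} - 3 x$)
$- 20 W{\left(K{\left(-4 \right)} \right)} 22 = - 20 \left(\frac{15}{2} - -12\right) 22 = - 20 \left(\frac{15}{2} + 12\right) 22 = \left(-20\right) \frac{39}{2} \cdot 22 = \left(-390\right) 22 = -8580$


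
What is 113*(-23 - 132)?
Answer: -17515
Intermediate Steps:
113*(-23 - 132) = 113*(-155) = -17515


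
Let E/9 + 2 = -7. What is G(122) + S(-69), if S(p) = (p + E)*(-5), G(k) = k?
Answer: 872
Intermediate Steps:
E = -81 (E = -18 + 9*(-7) = -18 - 63 = -81)
S(p) = 405 - 5*p (S(p) = (p - 81)*(-5) = (-81 + p)*(-5) = 405 - 5*p)
G(122) + S(-69) = 122 + (405 - 5*(-69)) = 122 + (405 + 345) = 122 + 750 = 872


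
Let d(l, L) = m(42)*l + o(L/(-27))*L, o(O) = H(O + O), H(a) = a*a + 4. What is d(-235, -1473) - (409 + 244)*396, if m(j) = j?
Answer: -480890534/27 ≈ -1.7811e+7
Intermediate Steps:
H(a) = 4 + a**2 (H(a) = a**2 + 4 = 4 + a**2)
o(O) = 4 + 4*O**2 (o(O) = 4 + (O + O)**2 = 4 + (2*O)**2 = 4 + 4*O**2)
d(l, L) = 42*l + L*(4 + 4*L**2/729) (d(l, L) = 42*l + (4 + 4*(L/(-27))**2)*L = 42*l + (4 + 4*(L*(-1/27))**2)*L = 42*l + (4 + 4*(-L/27)**2)*L = 42*l + (4 + 4*(L**2/729))*L = 42*l + (4 + 4*L**2/729)*L = 42*l + L*(4 + 4*L**2/729))
d(-235, -1473) - (409 + 244)*396 = (42*(-235) + (4/729)*(-1473)*(729 + (-1473)**2)) - (409 + 244)*396 = (-9870 + (4/729)*(-1473)*(729 + 2169729)) - 653*396 = (-9870 + (4/729)*(-1473)*2170458) - 1*258588 = (-9870 - 473642168/27) - 258588 = -473908658/27 - 258588 = -480890534/27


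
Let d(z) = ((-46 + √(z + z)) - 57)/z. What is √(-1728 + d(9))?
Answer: √(-15655 + 3*√2)/3 ≈ 41.701*I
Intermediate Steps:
d(z) = (-103 + √2*√z)/z (d(z) = ((-46 + √(2*z)) - 57)/z = ((-46 + √2*√z) - 57)/z = (-103 + √2*√z)/z)
√(-1728 + d(9)) = √(-1728 + (-103/9 + √2/√9)) = √(-1728 + (-103*⅑ + √2*(⅓))) = √(-1728 + (-103/9 + √2/3)) = √(-15655/9 + √2/3)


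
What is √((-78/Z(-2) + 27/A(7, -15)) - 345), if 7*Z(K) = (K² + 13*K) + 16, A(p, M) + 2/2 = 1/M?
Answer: I*√4469/4 ≈ 16.713*I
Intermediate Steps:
A(p, M) = -1 + 1/M
Z(K) = 16/7 + K²/7 + 13*K/7 (Z(K) = ((K² + 13*K) + 16)/7 = (16 + K² + 13*K)/7 = 16/7 + K²/7 + 13*K/7)
√((-78/Z(-2) + 27/A(7, -15)) - 345) = √((-78/(16/7 + (⅐)*(-2)² + (13/7)*(-2)) + 27/(((1 - 1*(-15))/(-15)))) - 345) = √((-78/(16/7 + (⅐)*4 - 26/7) + 27/((-(1 + 15)/15))) - 345) = √((-78/(16/7 + 4/7 - 26/7) + 27/((-1/15*16))) - 345) = √((-78/(-6/7) + 27/(-16/15)) - 345) = √((-78*(-7/6) + 27*(-15/16)) - 345) = √((91 - 405/16) - 345) = √(1051/16 - 345) = √(-4469/16) = I*√4469/4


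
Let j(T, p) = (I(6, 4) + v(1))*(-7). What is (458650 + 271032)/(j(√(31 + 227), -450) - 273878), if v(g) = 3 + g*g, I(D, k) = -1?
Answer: -729682/273899 ≈ -2.6641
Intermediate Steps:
v(g) = 3 + g²
j(T, p) = -21 (j(T, p) = (-1 + (3 + 1²))*(-7) = (-1 + (3 + 1))*(-7) = (-1 + 4)*(-7) = 3*(-7) = -21)
(458650 + 271032)/(j(√(31 + 227), -450) - 273878) = (458650 + 271032)/(-21 - 273878) = 729682/(-273899) = 729682*(-1/273899) = -729682/273899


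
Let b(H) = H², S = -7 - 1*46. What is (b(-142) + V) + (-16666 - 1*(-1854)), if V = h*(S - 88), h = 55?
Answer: -2403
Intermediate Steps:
S = -53 (S = -7 - 46 = -53)
V = -7755 (V = 55*(-53 - 88) = 55*(-141) = -7755)
(b(-142) + V) + (-16666 - 1*(-1854)) = ((-142)² - 7755) + (-16666 - 1*(-1854)) = (20164 - 7755) + (-16666 + 1854) = 12409 - 14812 = -2403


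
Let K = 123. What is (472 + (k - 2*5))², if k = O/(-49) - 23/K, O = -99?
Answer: 7814954434576/36324729 ≈ 2.1514e+5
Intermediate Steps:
k = 11050/6027 (k = -99/(-49) - 23/123 = -99*(-1/49) - 23*1/123 = 99/49 - 23/123 = 11050/6027 ≈ 1.8334)
(472 + (k - 2*5))² = (472 + (11050/6027 - 2*5))² = (472 + (11050/6027 - 1*10))² = (472 + (11050/6027 - 10))² = (472 - 49220/6027)² = (2795524/6027)² = 7814954434576/36324729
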